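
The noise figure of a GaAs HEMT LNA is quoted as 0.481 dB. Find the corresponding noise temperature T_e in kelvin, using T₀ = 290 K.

34.0 K

F = 10^(0.481/10) = 1.11712
T_e = (F − 1)·T₀ = (1.11712 − 1) × 290 = 34.0 K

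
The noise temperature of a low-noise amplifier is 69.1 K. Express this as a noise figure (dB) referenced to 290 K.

F = 1 + T_e/T₀ = 1 + 69.1/290 = 1.23828
NF = 10 log₁₀(1.23828) = 0.928 dB

0.928 dB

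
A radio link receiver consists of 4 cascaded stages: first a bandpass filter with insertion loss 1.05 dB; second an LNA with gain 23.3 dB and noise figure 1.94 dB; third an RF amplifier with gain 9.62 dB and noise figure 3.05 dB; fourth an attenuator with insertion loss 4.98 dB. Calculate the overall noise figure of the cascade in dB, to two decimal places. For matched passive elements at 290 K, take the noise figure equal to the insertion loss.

3.01 dB

Convert to linear (a loss of L dB is a gain of −L dB): F_i = 10^(NF_i/10), G_i = 10^(G_i,dB/10)
  Stage 1: F_1 = 10^(1.05/10) = 1.274, G_1 = 10^(−1.05/10) = 0.7852
  Stage 2: F_2 = 10^(1.94/10) = 1.563, G_2 = 10^(23.3/10) = 213.8
  Stage 3: F_3 = 10^(3.05/10) = 2.018, G_3 = 10^(9.62/10) = 9.162
  Stage 4: F_4 = 10^(4.98/10) = 3.148, G_4 = 10^(−4.98/10) = 0.3177
Friis cascade:
  F = 1.274 + (1.563 − 1)/0.7852 + (2.018 − 1)/167.9 + (3.148 − 1)/1538 = 1.998
NF = 10 log₁₀(1.998) = 3.01 dB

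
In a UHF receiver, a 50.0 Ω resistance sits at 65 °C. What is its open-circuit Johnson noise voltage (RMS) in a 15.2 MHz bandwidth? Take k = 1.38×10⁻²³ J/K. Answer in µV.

T = 65 °C + 273.15 = 338.15 K
V_n = √(4kTRB)
4kTRB = 4 × 1.38×10⁻²³ × 338.15 × 5.00×10¹ × 1.52×10⁷ = 1.42×10⁻¹¹ V²
V_n = √(1.42×10⁻¹¹) = 3.77×10⁻⁶ V = 3.77 µV

3.77 µV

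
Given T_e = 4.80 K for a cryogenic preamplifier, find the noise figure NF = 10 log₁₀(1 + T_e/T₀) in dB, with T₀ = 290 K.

0.071 dB

F = 1 + T_e/T₀ = 1 + 4.80/290 = 1.01655
NF = 10 log₁₀(1.01655) = 0.071 dB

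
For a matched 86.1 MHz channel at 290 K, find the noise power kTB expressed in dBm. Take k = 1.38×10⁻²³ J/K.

P_n = kTB = 1.38×10⁻²³ × 290 × 8.61×10⁷ = 3.45×10⁻¹³ W
In dBm: 10 log₁₀(3.45×10⁻¹³ / 10⁻³) = −94.6 dBm

−94.6 dBm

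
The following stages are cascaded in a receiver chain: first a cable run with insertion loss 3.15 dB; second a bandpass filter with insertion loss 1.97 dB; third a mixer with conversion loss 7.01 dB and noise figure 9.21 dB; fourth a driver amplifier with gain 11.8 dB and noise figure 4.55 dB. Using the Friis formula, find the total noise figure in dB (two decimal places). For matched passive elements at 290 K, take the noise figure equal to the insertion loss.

17.58 dB

Convert to linear (a loss of L dB is a gain of −L dB): F_i = 10^(NF_i/10), G_i = 10^(G_i,dB/10)
  Stage 1: F_1 = 10^(3.15/10) = 2.065, G_1 = 10^(−3.15/10) = 0.4842
  Stage 2: F_2 = 10^(1.97/10) = 1.574, G_2 = 10^(−1.97/10) = 0.6353
  Stage 3: F_3 = 10^(9.21/10) = 8.337, G_3 = 10^(−7.01/10) = 0.1991
  Stage 4: F_4 = 10^(4.55/10) = 2.851, G_4 = 10^(11.8/10) = 15.14
Friis cascade:
  F = 2.065 + (1.574 − 1)/0.4842 + (8.337 − 1)/0.3076 + (2.851 − 1)/0.06124 = 57.33
NF = 10 log₁₀(57.33) = 17.58 dB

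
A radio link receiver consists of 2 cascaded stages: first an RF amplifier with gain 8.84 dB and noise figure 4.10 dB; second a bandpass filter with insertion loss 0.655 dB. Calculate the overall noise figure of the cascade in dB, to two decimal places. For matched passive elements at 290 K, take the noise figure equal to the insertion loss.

4.14 dB

Convert to linear (a loss of L dB is a gain of −L dB): F_i = 10^(NF_i/10), G_i = 10^(G_i,dB/10)
  Stage 1: F_1 = 10^(4.10/10) = 2.570, G_1 = 10^(8.84/10) = 7.656
  Stage 2: F_2 = 10^(0.655/10) = 1.163, G_2 = 10^(−0.655/10) = 0.8600
Friis cascade:
  F = 2.570 + (1.163 − 1)/7.656 = 2.592
NF = 10 log₁₀(2.592) = 4.14 dB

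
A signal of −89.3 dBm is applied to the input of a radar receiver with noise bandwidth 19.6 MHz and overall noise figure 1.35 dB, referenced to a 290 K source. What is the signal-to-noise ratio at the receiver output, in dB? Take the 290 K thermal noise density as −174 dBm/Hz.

10.4 dB

Noise floor: N = −174 + 10 log₁₀(B) + NF
10 log₁₀(1.96×10⁷) = 72.92 dB
N = −174 + 72.92 + 1.35 = −99.73 dBm
SNR = P_sig − N = −89.3 − (−99.73) = 10.43 dB → 10.4 dB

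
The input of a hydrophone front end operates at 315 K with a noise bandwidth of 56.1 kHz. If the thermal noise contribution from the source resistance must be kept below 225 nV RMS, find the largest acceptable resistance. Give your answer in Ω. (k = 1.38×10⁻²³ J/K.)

Johnson–Nyquist: V_n = √(4kTRB) ⇒ R = V_n² / (4kTB)
4kTB = 4 × 1.38×10⁻²³ × 315 × 5.61×10⁴ = 9.75×10⁻¹⁶
R = (2.25×10⁻⁷)² / 9.75×10⁻¹⁶ = 5.19×10¹ Ω = 51.9 Ω

51.9 Ω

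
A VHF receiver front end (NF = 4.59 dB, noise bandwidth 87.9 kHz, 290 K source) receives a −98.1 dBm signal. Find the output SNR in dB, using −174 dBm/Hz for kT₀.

21.9 dB

Noise floor: N = −174 + 10 log₁₀(B) + NF
10 log₁₀(8.79×10⁴) = 49.44 dB
N = −174 + 49.44 + 4.59 = −119.97 dBm
SNR = P_sig − N = −98.1 − (−119.97) = 21.87 dB → 21.9 dB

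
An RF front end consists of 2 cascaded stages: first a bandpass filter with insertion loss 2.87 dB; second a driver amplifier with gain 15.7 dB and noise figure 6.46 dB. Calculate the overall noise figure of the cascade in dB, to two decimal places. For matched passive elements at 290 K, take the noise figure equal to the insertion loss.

Convert to linear (a loss of L dB is a gain of −L dB): F_i = 10^(NF_i/10), G_i = 10^(G_i,dB/10)
  Stage 1: F_1 = 10^(2.87/10) = 1.936, G_1 = 10^(−2.87/10) = 0.5164
  Stage 2: F_2 = 10^(6.46/10) = 4.426, G_2 = 10^(15.7/10) = 37.15
Friis cascade:
  F = 1.936 + (4.426 − 1)/0.5164 = 8.570
NF = 10 log₁₀(8.570) = 9.33 dB

9.33 dB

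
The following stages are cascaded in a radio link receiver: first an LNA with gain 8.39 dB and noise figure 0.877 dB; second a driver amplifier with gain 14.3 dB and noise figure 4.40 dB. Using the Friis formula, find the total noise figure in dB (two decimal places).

1.70 dB

Convert to linear (a loss of L dB is a gain of −L dB): F_i = 10^(NF_i/10), G_i = 10^(G_i,dB/10)
  Stage 1: F_1 = 10^(0.877/10) = 1.224, G_1 = 10^(8.39/10) = 6.902
  Stage 2: F_2 = 10^(4.40/10) = 2.754, G_2 = 10^(14.3/10) = 26.92
Friis cascade:
  F = 1.224 + (2.754 − 1)/6.902 = 1.478
NF = 10 log₁₀(1.478) = 1.70 dB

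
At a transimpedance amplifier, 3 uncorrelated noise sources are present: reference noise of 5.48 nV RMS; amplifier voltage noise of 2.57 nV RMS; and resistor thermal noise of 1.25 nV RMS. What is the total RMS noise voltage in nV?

Uncorrelated sources add in power (mean-square): V_tot = √(ΣV_i²)
V_tot = √[(5.48×10⁻⁹)² + (2.57×10⁻⁹)² + (1.25×10⁻⁹)²] = 6.18×10⁻⁹ V = 6.18 nV

6.18 nV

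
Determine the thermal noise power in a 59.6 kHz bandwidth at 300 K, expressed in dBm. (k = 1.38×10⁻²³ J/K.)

P_n = kTB = 1.38×10⁻²³ × 300 × 5.96×10⁴ = 2.47×10⁻¹⁶ W
In dBm: 10 log₁₀(2.47×10⁻¹⁶ / 10⁻³) = −126.1 dBm

−126.1 dBm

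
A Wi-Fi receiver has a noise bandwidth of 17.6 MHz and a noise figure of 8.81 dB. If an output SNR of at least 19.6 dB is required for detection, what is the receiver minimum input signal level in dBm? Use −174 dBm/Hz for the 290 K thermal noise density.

−73.1 dBm

Sensitivity = −174 + 10 log₁₀(B) + NF + SNR_min
= −174 + 72.46 + 8.81 + 19.6
= −73.13 dBm → −73.1 dBm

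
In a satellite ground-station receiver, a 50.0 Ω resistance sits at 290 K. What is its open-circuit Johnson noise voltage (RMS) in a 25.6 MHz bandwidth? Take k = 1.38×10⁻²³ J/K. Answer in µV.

4.53 µV

V_n = √(4kTRB)
4kTRB = 4 × 1.38×10⁻²³ × 290 × 5.00×10¹ × 2.56×10⁷ = 2.05×10⁻¹¹ V²
V_n = √(2.05×10⁻¹¹) = 4.53×10⁻⁶ V = 4.53 µV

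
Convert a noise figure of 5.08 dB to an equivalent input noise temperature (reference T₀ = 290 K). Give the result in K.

F = 10^(5.08/10) = 3.22107
T_e = (F − 1)·T₀ = (3.22107 − 1) × 290 = 644 K

644 K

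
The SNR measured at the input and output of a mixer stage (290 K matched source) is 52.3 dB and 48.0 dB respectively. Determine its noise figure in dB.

4.3 dB

NF (dB) = SNR_in(dB) − SNR_out(dB) when the source is at T₀
NF = 52.3 − 48.0 = 4.3 dB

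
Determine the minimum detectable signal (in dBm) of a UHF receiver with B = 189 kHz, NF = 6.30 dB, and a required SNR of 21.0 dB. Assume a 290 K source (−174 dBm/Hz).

Sensitivity = −174 + 10 log₁₀(B) + NF + SNR_min
= −174 + 52.76 + 6.30 + 21.0
= −93.94 dBm → −93.9 dBm

−93.9 dBm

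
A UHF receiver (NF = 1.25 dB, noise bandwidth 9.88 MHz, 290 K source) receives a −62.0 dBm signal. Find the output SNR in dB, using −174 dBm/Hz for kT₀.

40.8 dB

Noise floor: N = −174 + 10 log₁₀(B) + NF
10 log₁₀(9.88×10⁶) = 69.95 dB
N = −174 + 69.95 + 1.25 = −102.80 dBm
SNR = P_sig − N = −62.0 − (−102.80) = 40.80 dB → 40.8 dB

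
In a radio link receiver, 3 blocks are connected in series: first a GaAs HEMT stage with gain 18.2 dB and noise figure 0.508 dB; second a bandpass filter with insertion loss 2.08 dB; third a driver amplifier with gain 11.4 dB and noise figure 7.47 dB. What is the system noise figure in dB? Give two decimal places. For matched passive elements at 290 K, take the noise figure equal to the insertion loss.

Convert to linear (a loss of L dB is a gain of −L dB): F_i = 10^(NF_i/10), G_i = 10^(G_i,dB/10)
  Stage 1: F_1 = 10^(0.508/10) = 1.124, G_1 = 10^(18.2/10) = 66.07
  Stage 2: F_2 = 10^(2.08/10) = 1.614, G_2 = 10^(−2.08/10) = 0.6194
  Stage 3: F_3 = 10^(7.47/10) = 5.585, G_3 = 10^(11.4/10) = 13.80
Friis cascade:
  F = 1.124 + (1.614 − 1)/66.07 + (5.585 − 1)/40.93 = 1.245
NF = 10 log₁₀(1.245) = 0.95 dB

0.95 dB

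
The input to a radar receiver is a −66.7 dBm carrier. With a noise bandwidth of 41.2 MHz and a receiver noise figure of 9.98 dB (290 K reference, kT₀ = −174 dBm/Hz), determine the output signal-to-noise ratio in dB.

21.2 dB

Noise floor: N = −174 + 10 log₁₀(B) + NF
10 log₁₀(4.12×10⁷) = 76.15 dB
N = −174 + 76.15 + 9.98 = −87.87 dBm
SNR = P_sig − N = −66.7 − (−87.87) = 21.17 dB → 21.2 dB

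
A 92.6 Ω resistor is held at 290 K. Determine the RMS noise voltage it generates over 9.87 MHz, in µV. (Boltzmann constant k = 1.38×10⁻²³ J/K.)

3.83 µV

V_n = √(4kTRB)
4kTRB = 4 × 1.38×10⁻²³ × 290 × 9.26×10¹ × 9.87×10⁶ = 1.46×10⁻¹¹ V²
V_n = √(1.46×10⁻¹¹) = 3.83×10⁻⁶ V = 3.83 µV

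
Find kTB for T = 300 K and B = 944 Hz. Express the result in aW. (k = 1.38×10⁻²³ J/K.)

P_n = kTB = 1.38×10⁻²³ × 300 × 9.44×10² = 3.91×10⁻¹⁸ W = 3.91 aW

3.91 aW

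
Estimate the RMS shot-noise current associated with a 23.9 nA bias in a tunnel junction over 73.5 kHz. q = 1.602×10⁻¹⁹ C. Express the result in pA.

23.7 pA

I_n = √(2qI·B)
2qI·B = 2 × 1.602×10⁻¹⁹ × 2.39×10⁻⁸ × 7.35×10⁴ = 5.63×10⁻²² A²
I_n = √(5.63×10⁻²²) = 2.37×10⁻¹¹ A = 23.7 pA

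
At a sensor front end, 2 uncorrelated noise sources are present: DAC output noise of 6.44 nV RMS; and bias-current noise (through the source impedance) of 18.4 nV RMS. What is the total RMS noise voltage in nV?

Uncorrelated sources add in power (mean-square): V_tot = √(ΣV_i²)
V_tot = √[(6.44×10⁻⁹)² + (1.84×10⁻⁸)²] = 1.95×10⁻⁸ V = 19.5 nV

19.5 nV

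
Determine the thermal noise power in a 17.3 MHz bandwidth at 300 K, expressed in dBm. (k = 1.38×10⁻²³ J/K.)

−101.4 dBm

P_n = kTB = 1.38×10⁻²³ × 300 × 1.73×10⁷ = 7.16×10⁻¹⁴ W
In dBm: 10 log₁₀(7.16×10⁻¹⁴ / 10⁻³) = −101.4 dBm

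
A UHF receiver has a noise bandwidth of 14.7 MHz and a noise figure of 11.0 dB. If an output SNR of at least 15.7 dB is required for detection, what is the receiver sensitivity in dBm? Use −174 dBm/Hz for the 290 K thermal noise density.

Sensitivity = −174 + 10 log₁₀(B) + NF + SNR_min
= −174 + 71.67 + 11.0 + 15.7
= −75.63 dBm → −75.6 dBm

−75.6 dBm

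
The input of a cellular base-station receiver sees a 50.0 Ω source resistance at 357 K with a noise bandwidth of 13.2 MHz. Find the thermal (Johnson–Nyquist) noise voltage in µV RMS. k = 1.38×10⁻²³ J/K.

V_n = √(4kTRB)
4kTRB = 4 × 1.38×10⁻²³ × 357 × 5.00×10¹ × 1.32×10⁷ = 1.30×10⁻¹¹ V²
V_n = √(1.30×10⁻¹¹) = 3.61×10⁻⁶ V = 3.61 µV

3.61 µV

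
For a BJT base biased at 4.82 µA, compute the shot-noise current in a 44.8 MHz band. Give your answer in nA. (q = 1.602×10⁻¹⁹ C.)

8.32 nA

I_n = √(2qI·B)
2qI·B = 2 × 1.602×10⁻¹⁹ × 4.82×10⁻⁶ × 4.48×10⁷ = 6.92×10⁻¹⁷ A²
I_n = √(6.92×10⁻¹⁷) = 8.32×10⁻⁹ A = 8.32 nA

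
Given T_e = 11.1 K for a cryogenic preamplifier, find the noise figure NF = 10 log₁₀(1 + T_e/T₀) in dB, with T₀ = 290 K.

0.163 dB

F = 1 + T_e/T₀ = 1 + 11.1/290 = 1.03828
NF = 10 log₁₀(1.03828) = 0.163 dB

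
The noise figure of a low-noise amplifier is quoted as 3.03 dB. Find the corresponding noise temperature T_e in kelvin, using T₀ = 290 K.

293 K

F = 10^(3.03/10) = 2.00909
T_e = (F − 1)·T₀ = (2.00909 − 1) × 290 = 293 K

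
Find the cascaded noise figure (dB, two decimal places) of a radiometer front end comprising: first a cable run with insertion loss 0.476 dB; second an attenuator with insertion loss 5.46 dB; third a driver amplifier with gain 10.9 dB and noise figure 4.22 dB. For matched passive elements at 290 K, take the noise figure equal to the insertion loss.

Convert to linear (a loss of L dB is a gain of −L dB): F_i = 10^(NF_i/10), G_i = 10^(G_i,dB/10)
  Stage 1: F_1 = 10^(0.476/10) = 1.116, G_1 = 10^(−0.476/10) = 0.8962
  Stage 2: F_2 = 10^(5.46/10) = 3.516, G_2 = 10^(−5.46/10) = 0.2844
  Stage 3: F_3 = 10^(4.22/10) = 2.642, G_3 = 10^(10.9/10) = 12.30
Friis cascade:
  F = 1.116 + (3.516 − 1)/0.8962 + (2.642 − 1)/0.2549 = 10.37
NF = 10 log₁₀(10.37) = 10.16 dB

10.16 dB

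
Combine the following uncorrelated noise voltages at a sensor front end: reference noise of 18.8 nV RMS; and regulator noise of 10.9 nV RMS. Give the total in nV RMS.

21.7 nV

Uncorrelated sources add in power (mean-square): V_tot = √(ΣV_i²)
V_tot = √[(1.88×10⁻⁸)² + (1.09×10⁻⁸)²] = 2.17×10⁻⁸ V = 21.7 nV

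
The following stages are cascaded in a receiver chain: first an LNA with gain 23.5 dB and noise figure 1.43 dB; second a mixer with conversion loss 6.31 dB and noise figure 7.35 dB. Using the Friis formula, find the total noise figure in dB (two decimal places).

1.49 dB

Convert to linear (a loss of L dB is a gain of −L dB): F_i = 10^(NF_i/10), G_i = 10^(G_i,dB/10)
  Stage 1: F_1 = 10^(1.43/10) = 1.390, G_1 = 10^(23.5/10) = 223.9
  Stage 2: F_2 = 10^(7.35/10) = 5.433, G_2 = 10^(−6.31/10) = 0.2339
Friis cascade:
  F = 1.390 + (5.433 − 1)/223.9 = 1.410
NF = 10 log₁₀(1.410) = 1.49 dB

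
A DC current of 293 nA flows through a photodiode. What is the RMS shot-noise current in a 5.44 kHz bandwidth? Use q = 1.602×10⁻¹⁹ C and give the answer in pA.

22.6 pA

I_n = √(2qI·B)
2qI·B = 2 × 1.602×10⁻¹⁹ × 2.93×10⁻⁷ × 5.44×10³ = 5.11×10⁻²² A²
I_n = √(5.11×10⁻²²) = 2.26×10⁻¹¹ A = 22.6 pA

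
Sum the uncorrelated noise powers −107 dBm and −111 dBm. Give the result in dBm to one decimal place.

Convert to linear, add, convert back:
P₁ = 2.00×10⁻¹⁴ W, P₂ = 7.94×10⁻¹⁵ W
P_tot = 2.79×10⁻¹⁴ W → 10 log₁₀(P_tot / 10⁻³) = −105.5 dBm

−105.5 dBm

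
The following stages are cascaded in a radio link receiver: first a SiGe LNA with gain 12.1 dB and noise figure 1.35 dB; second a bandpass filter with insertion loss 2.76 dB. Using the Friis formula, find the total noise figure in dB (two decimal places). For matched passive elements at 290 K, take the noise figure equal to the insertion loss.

1.52 dB

Convert to linear (a loss of L dB is a gain of −L dB): F_i = 10^(NF_i/10), G_i = 10^(G_i,dB/10)
  Stage 1: F_1 = 10^(1.35/10) = 1.365, G_1 = 10^(12.1/10) = 16.22
  Stage 2: F_2 = 10^(2.76/10) = 1.888, G_2 = 10^(−2.76/10) = 0.5297
Friis cascade:
  F = 1.365 + (1.888 − 1)/16.22 = 1.419
NF = 10 log₁₀(1.419) = 1.52 dB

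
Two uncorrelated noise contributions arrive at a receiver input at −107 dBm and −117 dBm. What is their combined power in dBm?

Convert to linear, add, convert back:
P₁ = 2.00×10⁻¹⁴ W, P₂ = 2.00×10⁻¹⁵ W
P_tot = 2.19×10⁻¹⁴ W → 10 log₁₀(P_tot / 10⁻³) = −106.6 dBm

−106.6 dBm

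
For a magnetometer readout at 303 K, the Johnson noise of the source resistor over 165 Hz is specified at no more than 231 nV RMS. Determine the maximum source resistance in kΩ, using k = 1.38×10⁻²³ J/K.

19.3 kΩ

Johnson–Nyquist: V_n = √(4kTRB) ⇒ R = V_n² / (4kTB)
4kTB = 4 × 1.38×10⁻²³ × 303 × 1.65×10² = 2.76×10⁻¹⁸
R = (2.31×10⁻⁷)² / 2.76×10⁻¹⁸ = 1.93×10⁴ Ω = 19.3 kΩ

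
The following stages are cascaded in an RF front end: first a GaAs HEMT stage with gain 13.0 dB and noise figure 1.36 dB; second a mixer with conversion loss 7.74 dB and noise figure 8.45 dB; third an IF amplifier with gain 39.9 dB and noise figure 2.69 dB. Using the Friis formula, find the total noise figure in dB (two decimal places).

2.84 dB

Convert to linear (a loss of L dB is a gain of −L dB): F_i = 10^(NF_i/10), G_i = 10^(G_i,dB/10)
  Stage 1: F_1 = 10^(1.36/10) = 1.368, G_1 = 10^(13.0/10) = 19.95
  Stage 2: F_2 = 10^(8.45/10) = 6.998, G_2 = 10^(−7.74/10) = 0.1683
  Stage 3: F_3 = 10^(2.69/10) = 1.858, G_3 = 10^(39.9/10) = 9772
Friis cascade:
  F = 1.368 + (6.998 − 1)/19.95 + (1.858 − 1)/3.357 = 1.924
NF = 10 log₁₀(1.924) = 2.84 dB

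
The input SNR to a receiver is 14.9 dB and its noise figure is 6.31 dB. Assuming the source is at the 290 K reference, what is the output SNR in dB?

8.59 dB

By definition F = SNR_in/SNR_out, so in dB: SNR_out = SNR_in − NF
SNR_out = 14.9 − 6.31 = 8.59 dB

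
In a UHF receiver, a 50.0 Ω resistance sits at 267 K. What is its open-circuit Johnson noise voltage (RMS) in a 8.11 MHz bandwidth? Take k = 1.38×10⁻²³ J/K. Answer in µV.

V_n = √(4kTRB)
4kTRB = 4 × 1.38×10⁻²³ × 267 × 5.00×10¹ × 8.11×10⁶ = 5.98×10⁻¹² V²
V_n = √(5.98×10⁻¹²) = 2.44×10⁻⁶ V = 2.44 µV

2.44 µV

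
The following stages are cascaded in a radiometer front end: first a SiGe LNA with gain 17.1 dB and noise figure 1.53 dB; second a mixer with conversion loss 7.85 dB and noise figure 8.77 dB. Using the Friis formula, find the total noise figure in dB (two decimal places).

1.90 dB

Convert to linear (a loss of L dB is a gain of −L dB): F_i = 10^(NF_i/10), G_i = 10^(G_i,dB/10)
  Stage 1: F_1 = 10^(1.53/10) = 1.422, G_1 = 10^(17.1/10) = 51.29
  Stage 2: F_2 = 10^(8.77/10) = 7.534, G_2 = 10^(−7.85/10) = 0.1641
Friis cascade:
  F = 1.422 + (7.534 − 1)/51.29 = 1.550
NF = 10 log₁₀(1.550) = 1.90 dB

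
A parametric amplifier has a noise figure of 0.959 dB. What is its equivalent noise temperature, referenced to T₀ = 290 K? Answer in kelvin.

71.7 K

F = 10^(0.959/10) = 1.2471
T_e = (F − 1)·T₀ = (1.2471 − 1) × 290 = 71.7 K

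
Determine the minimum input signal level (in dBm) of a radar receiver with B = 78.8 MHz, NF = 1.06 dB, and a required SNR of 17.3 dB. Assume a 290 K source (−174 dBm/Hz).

−76.7 dBm

Sensitivity = −174 + 10 log₁₀(B) + NF + SNR_min
= −174 + 78.97 + 1.06 + 17.3
= −76.67 dBm → −76.7 dBm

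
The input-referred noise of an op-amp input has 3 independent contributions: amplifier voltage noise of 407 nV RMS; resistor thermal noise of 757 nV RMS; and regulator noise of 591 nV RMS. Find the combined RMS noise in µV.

1.04 µV

Uncorrelated sources add in power (mean-square): V_tot = √(ΣV_i²)
V_tot = √[(4.07×10⁻⁷)² + (7.57×10⁻⁷)² + (5.91×10⁻⁷)²] = 1.04×10⁻⁶ V = 1.04 µV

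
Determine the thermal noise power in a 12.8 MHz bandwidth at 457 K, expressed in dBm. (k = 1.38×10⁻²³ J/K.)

−100.9 dBm

P_n = kTB = 1.38×10⁻²³ × 457 × 1.28×10⁷ = 8.07×10⁻¹⁴ W
In dBm: 10 log₁₀(8.07×10⁻¹⁴ / 10⁻³) = −100.9 dBm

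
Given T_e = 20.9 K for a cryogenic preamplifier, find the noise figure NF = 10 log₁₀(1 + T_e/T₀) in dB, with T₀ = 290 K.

0.302 dB

F = 1 + T_e/T₀ = 1 + 20.9/290 = 1.07207
NF = 10 log₁₀(1.07207) = 0.302 dB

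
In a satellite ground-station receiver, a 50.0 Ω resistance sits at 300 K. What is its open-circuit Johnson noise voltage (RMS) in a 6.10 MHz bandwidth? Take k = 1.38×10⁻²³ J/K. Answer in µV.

V_n = √(4kTRB)
4kTRB = 4 × 1.38×10⁻²³ × 300 × 5.00×10¹ × 6.10×10⁶ = 5.05×10⁻¹² V²
V_n = √(5.05×10⁻¹²) = 2.25×10⁻⁶ V = 2.25 µV

2.25 µV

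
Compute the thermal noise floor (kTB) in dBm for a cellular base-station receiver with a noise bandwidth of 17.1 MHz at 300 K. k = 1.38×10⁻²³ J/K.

−101.5 dBm

P_n = kTB = 1.38×10⁻²³ × 300 × 1.71×10⁷ = 7.08×10⁻¹⁴ W
In dBm: 10 log₁₀(7.08×10⁻¹⁴ / 10⁻³) = −101.5 dBm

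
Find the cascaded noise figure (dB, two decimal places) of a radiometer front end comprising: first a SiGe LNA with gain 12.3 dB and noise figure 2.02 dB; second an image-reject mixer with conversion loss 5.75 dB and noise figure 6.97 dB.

Convert to linear (a loss of L dB is a gain of −L dB): F_i = 10^(NF_i/10), G_i = 10^(G_i,dB/10)
  Stage 1: F_1 = 10^(2.02/10) = 1.592, G_1 = 10^(12.3/10) = 16.98
  Stage 2: F_2 = 10^(6.97/10) = 4.977, G_2 = 10^(−5.75/10) = 0.2661
Friis cascade:
  F = 1.592 + (4.977 − 1)/16.98 = 1.826
NF = 10 log₁₀(1.826) = 2.62 dB

2.62 dB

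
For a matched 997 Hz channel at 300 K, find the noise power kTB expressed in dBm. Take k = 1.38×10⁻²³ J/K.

P_n = kTB = 1.38×10⁻²³ × 300 × 9.97×10² = 4.13×10⁻¹⁸ W
In dBm: 10 log₁₀(4.13×10⁻¹⁸ / 10⁻³) = −143.8 dBm

−143.8 dBm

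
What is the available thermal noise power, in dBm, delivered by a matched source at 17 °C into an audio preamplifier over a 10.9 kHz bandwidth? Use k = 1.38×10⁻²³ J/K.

−133.6 dBm

T = 17 °C + 273.15 = 290.15 K
P_n = kTB = 1.38×10⁻²³ × 290.15 × 1.09×10⁴ = 4.36×10⁻¹⁷ W
In dBm: 10 log₁₀(4.36×10⁻¹⁷ / 10⁻³) = −133.6 dBm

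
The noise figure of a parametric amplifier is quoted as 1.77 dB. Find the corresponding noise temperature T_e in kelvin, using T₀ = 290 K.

F = 10^(1.77/10) = 1.50314
T_e = (F − 1)·T₀ = (1.50314 − 1) × 290 = 146 K

146 K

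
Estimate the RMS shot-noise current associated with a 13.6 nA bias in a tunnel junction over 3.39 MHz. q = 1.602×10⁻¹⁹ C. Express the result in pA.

I_n = √(2qI·B)
2qI·B = 2 × 1.602×10⁻¹⁹ × 1.36×10⁻⁸ × 3.39×10⁶ = 1.48×10⁻²⁰ A²
I_n = √(1.48×10⁻²⁰) = 1.22×10⁻¹⁰ A = 122 pA

122 pA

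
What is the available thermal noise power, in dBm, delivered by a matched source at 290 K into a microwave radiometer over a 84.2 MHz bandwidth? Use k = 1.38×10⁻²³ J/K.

P_n = kTB = 1.38×10⁻²³ × 290 × 8.42×10⁷ = 3.37×10⁻¹³ W
In dBm: 10 log₁₀(3.37×10⁻¹³ / 10⁻³) = −94.7 dBm

−94.7 dBm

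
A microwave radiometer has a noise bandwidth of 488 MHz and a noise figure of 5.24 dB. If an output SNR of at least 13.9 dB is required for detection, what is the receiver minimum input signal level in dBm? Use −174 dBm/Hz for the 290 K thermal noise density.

−68.0 dBm

Sensitivity = −174 + 10 log₁₀(B) + NF + SNR_min
= −174 + 86.88 + 5.24 + 13.9
= −67.98 dBm → −68.0 dBm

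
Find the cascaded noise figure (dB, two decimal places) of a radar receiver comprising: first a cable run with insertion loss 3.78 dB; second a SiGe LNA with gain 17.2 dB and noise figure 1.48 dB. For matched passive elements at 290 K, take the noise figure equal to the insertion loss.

Convert to linear (a loss of L dB is a gain of −L dB): F_i = 10^(NF_i/10), G_i = 10^(G_i,dB/10)
  Stage 1: F_1 = 10^(3.78/10) = 2.388, G_1 = 10^(−3.78/10) = 0.4188
  Stage 2: F_2 = 10^(1.48/10) = 1.406, G_2 = 10^(17.2/10) = 52.48
Friis cascade:
  F = 2.388 + (1.406 − 1)/0.4188 = 3.357
NF = 10 log₁₀(3.357) = 5.26 dB

5.26 dB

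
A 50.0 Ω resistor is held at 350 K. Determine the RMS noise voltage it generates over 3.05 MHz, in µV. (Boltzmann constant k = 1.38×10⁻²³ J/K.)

1.72 µV

V_n = √(4kTRB)
4kTRB = 4 × 1.38×10⁻²³ × 350 × 5.00×10¹ × 3.05×10⁶ = 2.95×10⁻¹² V²
V_n = √(2.95×10⁻¹²) = 1.72×10⁻⁶ V = 1.72 µV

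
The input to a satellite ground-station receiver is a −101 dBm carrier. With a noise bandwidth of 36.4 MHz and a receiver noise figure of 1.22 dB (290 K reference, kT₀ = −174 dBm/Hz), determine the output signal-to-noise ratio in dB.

−3.8 dB

Noise floor: N = −174 + 10 log₁₀(B) + NF
10 log₁₀(3.64×10⁷) = 75.61 dB
N = −174 + 75.61 + 1.22 = −97.17 dBm
SNR = P_sig − N = −101 − (−97.17) = −3.83 dB → −3.8 dB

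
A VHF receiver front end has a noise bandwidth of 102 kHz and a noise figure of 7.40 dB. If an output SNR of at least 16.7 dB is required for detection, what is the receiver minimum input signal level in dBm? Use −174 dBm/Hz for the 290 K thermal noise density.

−99.8 dBm

Sensitivity = −174 + 10 log₁₀(B) + NF + SNR_min
= −174 + 50.09 + 7.40 + 16.7
= −99.81 dBm → −99.8 dBm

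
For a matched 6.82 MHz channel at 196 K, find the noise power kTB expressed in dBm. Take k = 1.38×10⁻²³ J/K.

P_n = kTB = 1.38×10⁻²³ × 196 × 6.82×10⁶ = 1.84×10⁻¹⁴ W
In dBm: 10 log₁₀(1.84×10⁻¹⁴ / 10⁻³) = −107.3 dBm

−107.3 dBm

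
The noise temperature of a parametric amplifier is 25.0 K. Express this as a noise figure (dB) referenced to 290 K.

F = 1 + T_e/T₀ = 1 + 25.0/290 = 1.08621
NF = 10 log₁₀(1.08621) = 0.359 dB

0.359 dB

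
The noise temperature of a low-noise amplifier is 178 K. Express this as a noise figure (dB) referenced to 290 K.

F = 1 + T_e/T₀ = 1 + 178/290 = 1.61379
NF = 10 log₁₀(1.61379) = 2.08 dB

2.08 dB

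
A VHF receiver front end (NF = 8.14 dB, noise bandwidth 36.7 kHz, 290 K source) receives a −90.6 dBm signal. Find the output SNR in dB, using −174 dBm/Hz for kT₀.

Noise floor: N = −174 + 10 log₁₀(B) + NF
10 log₁₀(3.67×10⁴) = 45.65 dB
N = −174 + 45.65 + 8.14 = −120.21 dBm
SNR = P_sig − N = −90.6 − (−120.21) = 29.61 dB → 29.6 dB

29.6 dB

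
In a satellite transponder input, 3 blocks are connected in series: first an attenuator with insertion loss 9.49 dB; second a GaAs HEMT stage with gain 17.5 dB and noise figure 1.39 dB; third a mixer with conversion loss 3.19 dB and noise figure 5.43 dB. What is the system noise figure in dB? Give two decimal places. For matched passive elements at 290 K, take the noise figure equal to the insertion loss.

Convert to linear (a loss of L dB is a gain of −L dB): F_i = 10^(NF_i/10), G_i = 10^(G_i,dB/10)
  Stage 1: F_1 = 10^(9.49/10) = 8.892, G_1 = 10^(−9.49/10) = 0.1125
  Stage 2: F_2 = 10^(1.39/10) = 1.377, G_2 = 10^(17.5/10) = 56.23
  Stage 3: F_3 = 10^(5.43/10) = 3.491, G_3 = 10^(−3.19/10) = 0.4797
Friis cascade:
  F = 8.892 + (1.377 − 1)/0.1125 + (3.491 − 1)/6.324 = 12.64
NF = 10 log₁₀(12.64) = 11.02 dB

11.02 dB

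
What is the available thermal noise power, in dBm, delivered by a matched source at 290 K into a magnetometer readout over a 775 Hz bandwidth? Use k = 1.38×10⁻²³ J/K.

P_n = kTB = 1.38×10⁻²³ × 290 × 7.75×10² = 3.10×10⁻¹⁸ W
In dBm: 10 log₁₀(3.10×10⁻¹⁸ / 10⁻³) = −145.1 dBm

−145.1 dBm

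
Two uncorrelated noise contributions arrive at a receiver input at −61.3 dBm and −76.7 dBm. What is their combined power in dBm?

−61.2 dBm

Convert to linear, add, convert back:
P₁ = 7.41×10⁻¹⁰ W, P₂ = 2.14×10⁻¹¹ W
P_tot = 7.63×10⁻¹⁰ W → 10 log₁₀(P_tot / 10⁻³) = −61.2 dBm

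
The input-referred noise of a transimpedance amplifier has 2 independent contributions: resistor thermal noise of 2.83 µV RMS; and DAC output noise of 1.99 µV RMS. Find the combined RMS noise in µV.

3.46 µV

Uncorrelated sources add in power (mean-square): V_tot = √(ΣV_i²)
V_tot = √[(2.83×10⁻⁶)² + (1.99×10⁻⁶)²] = 3.46×10⁻⁶ V = 3.46 µV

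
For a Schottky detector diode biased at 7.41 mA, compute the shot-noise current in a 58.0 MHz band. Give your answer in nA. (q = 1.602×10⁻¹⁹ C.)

I_n = √(2qI·B)
2qI·B = 2 × 1.602×10⁻¹⁹ × 7.41×10⁻³ × 5.80×10⁷ = 1.38×10⁻¹³ A²
I_n = √(1.38×10⁻¹³) = 3.71×10⁻⁷ A = 371 nA

371 nA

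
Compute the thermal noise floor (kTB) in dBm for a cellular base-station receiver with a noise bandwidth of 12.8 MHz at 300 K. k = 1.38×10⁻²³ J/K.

−102.8 dBm

P_n = kTB = 1.38×10⁻²³ × 300 × 1.28×10⁷ = 5.30×10⁻¹⁴ W
In dBm: 10 log₁₀(5.30×10⁻¹⁴ / 10⁻³) = −102.8 dBm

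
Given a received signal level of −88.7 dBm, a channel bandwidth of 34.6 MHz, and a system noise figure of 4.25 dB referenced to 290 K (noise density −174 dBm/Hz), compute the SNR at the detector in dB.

5.7 dB

Noise floor: N = −174 + 10 log₁₀(B) + NF
10 log₁₀(3.46×10⁷) = 75.39 dB
N = −174 + 75.39 + 4.25 = −94.36 dBm
SNR = P_sig − N = −88.7 − (−94.36) = 5.66 dB → 5.7 dB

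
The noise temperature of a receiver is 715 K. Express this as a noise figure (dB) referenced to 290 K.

F = 1 + T_e/T₀ = 1 + 715/290 = 3.46552
NF = 10 log₁₀(3.46552) = 5.40 dB

5.40 dB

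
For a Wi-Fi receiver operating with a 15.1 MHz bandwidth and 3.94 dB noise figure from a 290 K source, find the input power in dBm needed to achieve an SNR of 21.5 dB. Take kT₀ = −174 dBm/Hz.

−76.8 dBm

Sensitivity = −174 + 10 log₁₀(B) + NF + SNR_min
= −174 + 71.79 + 3.94 + 21.5
= −76.77 dBm → −76.8 dBm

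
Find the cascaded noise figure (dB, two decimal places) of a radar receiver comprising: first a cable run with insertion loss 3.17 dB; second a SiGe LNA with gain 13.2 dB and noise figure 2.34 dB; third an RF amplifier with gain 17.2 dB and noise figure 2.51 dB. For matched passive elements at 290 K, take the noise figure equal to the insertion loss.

5.60 dB

Convert to linear (a loss of L dB is a gain of −L dB): F_i = 10^(NF_i/10), G_i = 10^(G_i,dB/10)
  Stage 1: F_1 = 10^(3.17/10) = 2.075, G_1 = 10^(−3.17/10) = 0.4819
  Stage 2: F_2 = 10^(2.34/10) = 1.714, G_2 = 10^(13.2/10) = 20.89
  Stage 3: F_3 = 10^(2.51/10) = 1.782, G_3 = 10^(17.2/10) = 52.48
Friis cascade:
  F = 2.075 + (1.714 − 1)/0.4819 + (1.782 − 1)/10.07 = 3.634
NF = 10 log₁₀(3.634) = 5.60 dB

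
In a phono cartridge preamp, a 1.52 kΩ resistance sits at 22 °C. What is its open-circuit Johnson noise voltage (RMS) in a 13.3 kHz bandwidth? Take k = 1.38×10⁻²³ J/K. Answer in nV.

574 nV

T = 22 °C + 273.15 = 295.15 K
V_n = √(4kTRB)
4kTRB = 4 × 1.38×10⁻²³ × 295.15 × 1.52×10³ × 1.33×10⁴ = 3.29×10⁻¹³ V²
V_n = √(3.29×10⁻¹³) = 5.74×10⁻⁷ V = 574 nV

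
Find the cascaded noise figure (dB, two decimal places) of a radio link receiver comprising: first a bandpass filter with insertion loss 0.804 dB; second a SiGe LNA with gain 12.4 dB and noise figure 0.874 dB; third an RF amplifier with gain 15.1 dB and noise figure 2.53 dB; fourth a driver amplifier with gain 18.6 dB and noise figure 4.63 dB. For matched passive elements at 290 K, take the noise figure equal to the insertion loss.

Convert to linear (a loss of L dB is a gain of −L dB): F_i = 10^(NF_i/10), G_i = 10^(G_i,dB/10)
  Stage 1: F_1 = 10^(0.804/10) = 1.203, G_1 = 10^(−0.804/10) = 0.8310
  Stage 2: F_2 = 10^(0.874/10) = 1.223, G_2 = 10^(12.4/10) = 17.38
  Stage 3: F_3 = 10^(2.53/10) = 1.791, G_3 = 10^(15.1/10) = 32.36
  Stage 4: F_4 = 10^(4.63/10) = 2.904, G_4 = 10^(18.6/10) = 72.44
Friis cascade:
  F = 1.203 + (1.223 − 1)/0.8310 + (1.791 − 1)/14.44 + (2.904 − 1)/467.3 = 1.530
NF = 10 log₁₀(1.530) = 1.85 dB

1.85 dB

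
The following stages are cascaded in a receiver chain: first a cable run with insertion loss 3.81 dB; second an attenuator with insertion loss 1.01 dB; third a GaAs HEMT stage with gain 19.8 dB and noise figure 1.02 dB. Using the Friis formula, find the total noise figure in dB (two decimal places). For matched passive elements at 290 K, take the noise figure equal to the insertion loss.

Convert to linear (a loss of L dB is a gain of −L dB): F_i = 10^(NF_i/10), G_i = 10^(G_i,dB/10)
  Stage 1: F_1 = 10^(3.81/10) = 2.404, G_1 = 10^(−3.81/10) = 0.4159
  Stage 2: F_2 = 10^(1.01/10) = 1.262, G_2 = 10^(−1.01/10) = 0.7925
  Stage 3: F_3 = 10^(1.02/10) = 1.265, G_3 = 10^(19.8/10) = 95.50
Friis cascade:
  F = 2.404 + (1.262 − 1)/0.4159 + (1.265 − 1)/0.3296 = 3.837
NF = 10 log₁₀(3.837) = 5.84 dB

5.84 dB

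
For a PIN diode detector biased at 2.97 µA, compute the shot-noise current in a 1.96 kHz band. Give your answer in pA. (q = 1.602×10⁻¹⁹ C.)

43.2 pA

I_n = √(2qI·B)
2qI·B = 2 × 1.602×10⁻¹⁹ × 2.97×10⁻⁶ × 1.96×10³ = 1.87×10⁻²¹ A²
I_n = √(1.87×10⁻²¹) = 4.32×10⁻¹¹ A = 43.2 pA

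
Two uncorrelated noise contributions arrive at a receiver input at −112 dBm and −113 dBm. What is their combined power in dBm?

Convert to linear, add, convert back:
P₁ = 6.31×10⁻¹⁵ W, P₂ = 5.01×10⁻¹⁵ W
P_tot = 1.13×10⁻¹⁴ W → 10 log₁₀(P_tot / 10⁻³) = −109.5 dBm

−109.5 dBm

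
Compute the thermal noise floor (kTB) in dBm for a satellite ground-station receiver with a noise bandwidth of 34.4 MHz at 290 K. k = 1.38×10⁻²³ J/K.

−98.6 dBm

P_n = kTB = 1.38×10⁻²³ × 290 × 3.44×10⁷ = 1.38×10⁻¹³ W
In dBm: 10 log₁₀(1.38×10⁻¹³ / 10⁻³) = −98.6 dBm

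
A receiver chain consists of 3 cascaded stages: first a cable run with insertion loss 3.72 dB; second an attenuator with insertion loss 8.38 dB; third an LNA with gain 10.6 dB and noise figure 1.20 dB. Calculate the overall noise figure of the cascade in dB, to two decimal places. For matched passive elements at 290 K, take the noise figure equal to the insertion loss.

Convert to linear (a loss of L dB is a gain of −L dB): F_i = 10^(NF_i/10), G_i = 10^(G_i,dB/10)
  Stage 1: F_1 = 10^(3.72/10) = 2.355, G_1 = 10^(−3.72/10) = 0.4246
  Stage 2: F_2 = 10^(8.38/10) = 6.887, G_2 = 10^(−8.38/10) = 0.1452
  Stage 3: F_3 = 10^(1.20/10) = 1.318, G_3 = 10^(10.6/10) = 11.48
Friis cascade:
  F = 2.355 + (6.887 − 1)/0.4246 + (1.318 − 1)/0.06166 = 21.38
NF = 10 log₁₀(21.38) = 13.30 dB

13.30 dB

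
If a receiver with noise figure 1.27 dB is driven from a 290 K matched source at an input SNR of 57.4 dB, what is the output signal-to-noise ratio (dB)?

By definition F = SNR_in/SNR_out, so in dB: SNR_out = SNR_in − NF
SNR_out = 57.4 − 1.27 = 56.13 dB

56.13 dB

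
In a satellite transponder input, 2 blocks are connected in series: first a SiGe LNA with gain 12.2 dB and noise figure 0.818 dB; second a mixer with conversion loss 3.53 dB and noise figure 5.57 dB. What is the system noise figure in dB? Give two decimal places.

1.35 dB

Convert to linear (a loss of L dB is a gain of −L dB): F_i = 10^(NF_i/10), G_i = 10^(G_i,dB/10)
  Stage 1: F_1 = 10^(0.818/10) = 1.207, G_1 = 10^(12.2/10) = 16.60
  Stage 2: F_2 = 10^(5.57/10) = 3.606, G_2 = 10^(−3.53/10) = 0.4436
Friis cascade:
  F = 1.207 + (3.606 − 1)/16.60 = 1.364
NF = 10 log₁₀(1.364) = 1.35 dB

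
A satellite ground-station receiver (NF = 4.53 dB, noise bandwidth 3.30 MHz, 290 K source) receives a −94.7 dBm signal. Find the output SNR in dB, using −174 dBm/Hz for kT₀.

9.6 dB

Noise floor: N = −174 + 10 log₁₀(B) + NF
10 log₁₀(3.30×10⁶) = 65.19 dB
N = −174 + 65.19 + 4.53 = −104.28 dBm
SNR = P_sig − N = −94.7 − (−104.28) = 9.58 dB → 9.6 dB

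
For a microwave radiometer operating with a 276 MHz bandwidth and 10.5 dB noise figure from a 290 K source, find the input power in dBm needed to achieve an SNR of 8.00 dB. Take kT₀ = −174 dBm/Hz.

Sensitivity = −174 + 10 log₁₀(B) + NF + SNR_min
= −174 + 84.41 + 10.5 + 8.00
= −71.09 dBm → −71.1 dBm

−71.1 dBm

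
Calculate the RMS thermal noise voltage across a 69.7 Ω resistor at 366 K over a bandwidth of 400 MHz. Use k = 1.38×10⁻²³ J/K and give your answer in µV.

V_n = √(4kTRB)
4kTRB = 4 × 1.38×10⁻²³ × 366 × 6.97×10¹ × 4.00×10⁸ = 5.63×10⁻¹⁰ V²
V_n = √(5.63×10⁻¹⁰) = 2.37×10⁻⁵ V = 23.7 µV

23.7 µV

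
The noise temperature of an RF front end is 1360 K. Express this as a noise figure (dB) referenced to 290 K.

F = 1 + T_e/T₀ = 1 + 1360/290 = 5.68966
NF = 10 log₁₀(5.68966) = 7.55 dB

7.55 dB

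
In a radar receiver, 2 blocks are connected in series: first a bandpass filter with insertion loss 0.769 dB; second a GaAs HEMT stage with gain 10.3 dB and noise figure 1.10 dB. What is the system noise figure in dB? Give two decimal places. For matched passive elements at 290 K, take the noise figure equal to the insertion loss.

Convert to linear (a loss of L dB is a gain of −L dB): F_i = 10^(NF_i/10), G_i = 10^(G_i,dB/10)
  Stage 1: F_1 = 10^(0.769/10) = 1.194, G_1 = 10^(−0.769/10) = 0.8377
  Stage 2: F_2 = 10^(1.10/10) = 1.288, G_2 = 10^(10.3/10) = 10.72
Friis cascade:
  F = 1.194 + (1.288 − 1)/0.8377 = 1.538
NF = 10 log₁₀(1.538) = 1.87 dB

1.87 dB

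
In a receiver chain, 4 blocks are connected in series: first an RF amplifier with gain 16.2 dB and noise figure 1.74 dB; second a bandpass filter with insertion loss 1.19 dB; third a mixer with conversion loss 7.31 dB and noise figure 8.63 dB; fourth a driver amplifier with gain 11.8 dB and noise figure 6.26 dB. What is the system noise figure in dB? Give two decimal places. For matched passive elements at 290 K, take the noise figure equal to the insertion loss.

Convert to linear (a loss of L dB is a gain of −L dB): F_i = 10^(NF_i/10), G_i = 10^(G_i,dB/10)
  Stage 1: F_1 = 10^(1.74/10) = 1.493, G_1 = 10^(16.2/10) = 41.69
  Stage 2: F_2 = 10^(1.19/10) = 1.315, G_2 = 10^(−1.19/10) = 0.7603
  Stage 3: F_3 = 10^(8.63/10) = 7.295, G_3 = 10^(−7.31/10) = 0.1858
  Stage 4: F_4 = 10^(6.26/10) = 4.227, G_4 = 10^(11.8/10) = 15.14
Friis cascade:
  F = 1.493 + (1.315 − 1)/41.69 + (7.295 − 1)/31.70 + (4.227 − 1)/5.888 = 2.247
NF = 10 log₁₀(2.247) = 3.52 dB

3.52 dB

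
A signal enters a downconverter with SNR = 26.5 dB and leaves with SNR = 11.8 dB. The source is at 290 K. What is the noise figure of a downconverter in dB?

NF (dB) = SNR_in(dB) − SNR_out(dB) when the source is at T₀
NF = 26.5 − 11.8 = 14.7 dB

14.7 dB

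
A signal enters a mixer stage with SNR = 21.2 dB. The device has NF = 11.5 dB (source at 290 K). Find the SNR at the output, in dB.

9.7 dB

By definition F = SNR_in/SNR_out, so in dB: SNR_out = SNR_in − NF
SNR_out = 21.2 − 11.5 = 9.7 dB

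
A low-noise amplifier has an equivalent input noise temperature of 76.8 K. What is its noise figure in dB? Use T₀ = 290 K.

F = 1 + T_e/T₀ = 1 + 76.8/290 = 1.26483
NF = 10 log₁₀(1.26483) = 1.02 dB

1.02 dB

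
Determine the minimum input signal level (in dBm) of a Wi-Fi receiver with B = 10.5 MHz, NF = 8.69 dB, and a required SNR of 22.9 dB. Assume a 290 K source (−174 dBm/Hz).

−72.2 dBm

Sensitivity = −174 + 10 log₁₀(B) + NF + SNR_min
= −174 + 70.21 + 8.69 + 22.9
= −72.20 dBm → −72.2 dBm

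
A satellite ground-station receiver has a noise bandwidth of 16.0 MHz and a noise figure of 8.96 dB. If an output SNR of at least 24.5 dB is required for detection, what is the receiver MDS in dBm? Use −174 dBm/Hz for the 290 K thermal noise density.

−68.5 dBm

Sensitivity = −174 + 10 log₁₀(B) + NF + SNR_min
= −174 + 72.04 + 8.96 + 24.5
= −68.50 dBm → −68.5 dBm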